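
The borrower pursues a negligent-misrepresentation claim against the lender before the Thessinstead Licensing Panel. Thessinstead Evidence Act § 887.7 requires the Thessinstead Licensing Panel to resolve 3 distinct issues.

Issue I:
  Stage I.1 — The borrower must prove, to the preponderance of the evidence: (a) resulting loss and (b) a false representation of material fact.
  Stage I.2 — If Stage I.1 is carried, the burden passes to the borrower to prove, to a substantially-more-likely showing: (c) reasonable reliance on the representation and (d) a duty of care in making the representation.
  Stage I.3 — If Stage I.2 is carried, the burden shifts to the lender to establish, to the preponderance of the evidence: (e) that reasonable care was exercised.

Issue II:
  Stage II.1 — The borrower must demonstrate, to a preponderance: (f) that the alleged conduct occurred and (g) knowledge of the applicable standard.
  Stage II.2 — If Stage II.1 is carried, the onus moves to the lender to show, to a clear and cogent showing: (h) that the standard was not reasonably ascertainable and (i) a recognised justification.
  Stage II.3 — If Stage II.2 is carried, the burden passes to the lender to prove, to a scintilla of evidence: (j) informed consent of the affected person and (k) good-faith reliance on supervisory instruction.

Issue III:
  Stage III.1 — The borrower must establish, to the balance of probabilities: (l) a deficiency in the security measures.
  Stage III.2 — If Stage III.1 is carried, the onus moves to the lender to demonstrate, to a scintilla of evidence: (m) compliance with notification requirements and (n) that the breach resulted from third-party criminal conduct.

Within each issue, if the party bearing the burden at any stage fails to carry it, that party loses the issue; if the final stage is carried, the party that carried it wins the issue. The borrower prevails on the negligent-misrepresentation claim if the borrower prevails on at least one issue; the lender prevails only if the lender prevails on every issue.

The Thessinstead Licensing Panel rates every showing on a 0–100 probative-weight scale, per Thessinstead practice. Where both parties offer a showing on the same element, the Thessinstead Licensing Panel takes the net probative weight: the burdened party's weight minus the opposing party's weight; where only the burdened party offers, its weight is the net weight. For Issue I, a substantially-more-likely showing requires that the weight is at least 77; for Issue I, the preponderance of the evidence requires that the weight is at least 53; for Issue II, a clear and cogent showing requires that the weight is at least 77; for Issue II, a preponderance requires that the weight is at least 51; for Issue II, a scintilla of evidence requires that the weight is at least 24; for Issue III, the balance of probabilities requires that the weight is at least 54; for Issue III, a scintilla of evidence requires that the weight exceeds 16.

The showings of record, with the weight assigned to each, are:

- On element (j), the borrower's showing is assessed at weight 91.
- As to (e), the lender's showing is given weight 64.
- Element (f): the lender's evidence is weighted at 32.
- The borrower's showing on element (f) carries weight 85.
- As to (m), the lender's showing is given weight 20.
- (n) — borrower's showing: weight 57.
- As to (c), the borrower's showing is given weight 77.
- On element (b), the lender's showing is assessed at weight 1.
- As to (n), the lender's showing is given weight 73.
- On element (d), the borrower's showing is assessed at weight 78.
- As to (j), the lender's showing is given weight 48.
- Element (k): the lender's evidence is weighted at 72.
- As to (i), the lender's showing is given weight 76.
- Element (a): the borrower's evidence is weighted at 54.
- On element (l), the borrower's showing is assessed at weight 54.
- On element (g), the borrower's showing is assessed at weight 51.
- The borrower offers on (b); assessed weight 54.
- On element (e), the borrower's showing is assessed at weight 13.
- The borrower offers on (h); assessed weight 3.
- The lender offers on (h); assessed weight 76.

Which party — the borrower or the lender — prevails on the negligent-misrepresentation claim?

borrower

— Issue I —
At Stage I.1 the borrower must meet the preponderance of the evidence (weight is at least 53): on (a) the weight is 54, ≥ 53, so (a) meets the standard; on (b) the weight is 54 less the opposing 1 gives net 53, ≥ 53, so (b) meets the standard.
  All elements met. The borrower retains the burden for Stage I.2.
At Stage I.2 the borrower must meet a substantially-more-likely showing (weight is at least 77): on (c) the weight is 77, ≥ 77, so (c) meets the standard; on (d) the weight is 78, ≥ 77, so (d) meets the standard.
  Stage I.2 carried; the burden shifts to the lender.
At Stage I.3 the lender must meet the preponderance of the evidence (weight is at least 53): on (e) the weight is 64 less the opposing 13 gives net 51, which does not reach 53, so (e) does not meet the standard.
  Stage I.3 not carried; the lender fails its burden.
So the borrower prevails on this issue.
— Issue II —
Stage II.1 (borrower, a preponderance, weight is at least 51): (f) net 85−32=53 ≥ 51 — meets; (g) 51 ≥ 51 — meets.
  Stage II.1 carried; the burden shifts to the lender.
Stage II.2 (lender, a clear and cogent showing, weight is at least 77): (h) net 76−3=73 < 77 — fails; (i) 76 < 77 — fails.
  Not every element is met, so the lender fails to carry Stage II.2.
The borrower prevails on this issue.
— Issue III —
Stage III.1 (borrower, the balance of probabilities, weight is at least 54): (l) 54 ≥ 54 — meets.
  The borrower carries Stage III.1; the lender now bears the burden.
Stage III.2 (lender, a scintilla of evidence, weight exceeds 16): (m) 20 > 16 — meets; (n) net 73−57=16 ≤ 16 — fails.
  Stage III.2 not carried; the lender fails its burden.
The analysis ends at Stage III.2; the borrower prevails on this issue.
Per-issue: Issue I → borrower; Issue II → borrower; Issue III → borrower. The borrower must prevail on at least one issue; overall, the borrower prevails.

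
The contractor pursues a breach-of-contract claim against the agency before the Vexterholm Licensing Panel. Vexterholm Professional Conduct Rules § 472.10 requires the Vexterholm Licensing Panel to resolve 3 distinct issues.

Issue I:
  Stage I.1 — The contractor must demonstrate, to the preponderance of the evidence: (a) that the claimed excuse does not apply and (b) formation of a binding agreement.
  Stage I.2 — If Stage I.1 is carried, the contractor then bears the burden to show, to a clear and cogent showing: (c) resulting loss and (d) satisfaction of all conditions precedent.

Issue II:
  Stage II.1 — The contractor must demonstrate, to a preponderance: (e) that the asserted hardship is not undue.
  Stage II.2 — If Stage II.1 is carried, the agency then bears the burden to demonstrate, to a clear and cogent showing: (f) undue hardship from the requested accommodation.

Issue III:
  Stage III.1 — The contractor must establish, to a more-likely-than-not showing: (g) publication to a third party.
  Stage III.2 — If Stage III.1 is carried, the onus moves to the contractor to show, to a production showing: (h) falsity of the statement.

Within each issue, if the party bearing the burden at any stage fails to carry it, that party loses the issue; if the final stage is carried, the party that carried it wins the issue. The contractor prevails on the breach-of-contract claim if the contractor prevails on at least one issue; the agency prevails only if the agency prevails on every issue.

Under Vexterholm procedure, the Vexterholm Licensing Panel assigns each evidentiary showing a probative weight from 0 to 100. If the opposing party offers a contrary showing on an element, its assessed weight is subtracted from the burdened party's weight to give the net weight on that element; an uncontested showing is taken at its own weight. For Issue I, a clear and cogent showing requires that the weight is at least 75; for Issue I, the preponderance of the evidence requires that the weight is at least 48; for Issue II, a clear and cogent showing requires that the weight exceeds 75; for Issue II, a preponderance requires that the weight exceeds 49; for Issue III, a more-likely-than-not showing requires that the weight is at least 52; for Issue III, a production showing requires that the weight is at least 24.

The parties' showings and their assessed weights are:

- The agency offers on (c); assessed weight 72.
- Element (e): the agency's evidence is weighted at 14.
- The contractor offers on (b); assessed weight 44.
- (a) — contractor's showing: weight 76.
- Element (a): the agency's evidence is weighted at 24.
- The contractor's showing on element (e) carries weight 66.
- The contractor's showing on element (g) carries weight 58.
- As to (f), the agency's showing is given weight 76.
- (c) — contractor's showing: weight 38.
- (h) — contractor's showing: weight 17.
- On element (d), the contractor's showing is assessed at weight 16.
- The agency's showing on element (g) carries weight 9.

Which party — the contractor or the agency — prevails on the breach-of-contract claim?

— Issue I —
At Stage I.1 the contractor must meet the preponderance of the evidence (weight is at least 48): on (a) the weight is 76 less the opposing 24 gives net 52, which does reach 48, so (a) meets the standard; on (b) the weight is 44, which does not reach 48, so (b) does not meet the standard.
  Stage I.1 not carried; the contractor fails its burden.
The agency prevails on this issue.
— Issue II —
Stage II.1 (contractor, a preponderance, weight exceeds 49): (e) net 66−14=52 > 49 — meets.
  All elements met. The burden passes to the agency.
Stage II.2 (agency, a clear and cogent showing, weight exceeds 75): (f) 76 > 75 — meets.
  Stage II.2 carried; the final stage is satisfied.
With every stage satisfied, the agency prevails on this issue.
— Issue III —
Stage III.1 — burden on contractor; standard: a more-likely-than-not showing (weight is at least 52).
    (g): 58 − 9 = 49 < 52 [not met]
  Not every element is met, so the contractor fails to carry Stage III.1.
The analysis ends at Stage III.1; the agency prevails on this issue.
Per-issue: Issue I → agency; Issue II → agency; Issue III → agency. The contractor must prevail on at least one issue; overall, the agency prevails.

agency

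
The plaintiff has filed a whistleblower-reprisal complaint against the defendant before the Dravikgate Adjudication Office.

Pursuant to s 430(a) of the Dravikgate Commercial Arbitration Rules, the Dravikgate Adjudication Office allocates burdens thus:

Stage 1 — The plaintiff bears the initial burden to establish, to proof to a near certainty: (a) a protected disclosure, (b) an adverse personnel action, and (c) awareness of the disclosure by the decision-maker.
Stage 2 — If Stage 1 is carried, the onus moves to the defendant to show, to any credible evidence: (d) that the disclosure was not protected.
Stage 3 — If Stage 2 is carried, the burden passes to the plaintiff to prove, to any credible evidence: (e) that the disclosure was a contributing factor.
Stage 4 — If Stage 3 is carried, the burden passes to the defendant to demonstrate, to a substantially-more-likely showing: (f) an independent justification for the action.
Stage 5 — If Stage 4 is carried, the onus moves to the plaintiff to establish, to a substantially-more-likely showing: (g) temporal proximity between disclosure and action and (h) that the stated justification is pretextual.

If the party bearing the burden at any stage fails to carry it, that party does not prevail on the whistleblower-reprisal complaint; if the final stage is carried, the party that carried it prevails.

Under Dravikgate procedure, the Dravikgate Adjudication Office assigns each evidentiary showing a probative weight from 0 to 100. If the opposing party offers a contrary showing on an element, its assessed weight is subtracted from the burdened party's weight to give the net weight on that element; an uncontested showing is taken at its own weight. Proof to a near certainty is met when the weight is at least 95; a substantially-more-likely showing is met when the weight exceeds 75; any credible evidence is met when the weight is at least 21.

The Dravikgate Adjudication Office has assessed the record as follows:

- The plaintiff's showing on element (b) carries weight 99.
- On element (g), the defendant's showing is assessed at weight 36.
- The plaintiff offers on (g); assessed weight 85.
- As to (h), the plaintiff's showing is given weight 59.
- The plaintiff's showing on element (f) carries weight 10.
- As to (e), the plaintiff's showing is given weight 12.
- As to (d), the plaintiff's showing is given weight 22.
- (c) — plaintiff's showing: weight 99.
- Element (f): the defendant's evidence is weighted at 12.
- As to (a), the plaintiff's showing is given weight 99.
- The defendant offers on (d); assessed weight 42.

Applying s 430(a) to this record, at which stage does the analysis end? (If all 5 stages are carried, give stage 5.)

Stage 1 — burden on plaintiff; standard: proof to a near certainty (weight is at least 95).
    (a): 99 ≥ 95 [met]
    (b): 99 ≥ 95 [met]
    (c): 99 ≥ 95 [met]
  All elements met. The burden passes to the defendant.
Stage 2 — burden on defendant; standard: any credible evidence (weight is at least 21).
    (d): 42 − 22 = 20 < 21 [not met]
  Not every element is met, so the defendant fails to carry Stage 2.
So the plaintiff prevails.

stage 2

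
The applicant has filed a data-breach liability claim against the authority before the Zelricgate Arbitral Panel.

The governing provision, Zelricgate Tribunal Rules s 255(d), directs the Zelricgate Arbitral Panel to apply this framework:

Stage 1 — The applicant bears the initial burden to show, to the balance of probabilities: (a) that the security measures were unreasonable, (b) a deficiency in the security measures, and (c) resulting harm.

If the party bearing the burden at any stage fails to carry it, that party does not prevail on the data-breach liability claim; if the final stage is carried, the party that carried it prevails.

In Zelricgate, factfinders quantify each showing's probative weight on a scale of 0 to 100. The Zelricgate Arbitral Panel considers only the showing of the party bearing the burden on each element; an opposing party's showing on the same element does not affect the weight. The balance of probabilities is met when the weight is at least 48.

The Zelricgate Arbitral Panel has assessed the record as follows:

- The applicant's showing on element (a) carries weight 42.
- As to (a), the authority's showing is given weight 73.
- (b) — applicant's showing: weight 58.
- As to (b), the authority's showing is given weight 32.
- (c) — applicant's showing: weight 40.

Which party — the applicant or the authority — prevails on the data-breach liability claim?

At Stage 1 the applicant must meet the balance of probabilities (weight is at least 48): on (a) the weight is 42 (the authority's 73 is given no effect), < 48, so (a) does not meet the standard; on (b) the weight is 58 (the authority's 32 is given no effect), which does reach 48, so (b) meets the standard; on (c) the weight is 40, which does not reach 48, so (c) does not meet the standard.
  Stage 1 not carried; the applicant fails its burden.
The authority prevails.

authority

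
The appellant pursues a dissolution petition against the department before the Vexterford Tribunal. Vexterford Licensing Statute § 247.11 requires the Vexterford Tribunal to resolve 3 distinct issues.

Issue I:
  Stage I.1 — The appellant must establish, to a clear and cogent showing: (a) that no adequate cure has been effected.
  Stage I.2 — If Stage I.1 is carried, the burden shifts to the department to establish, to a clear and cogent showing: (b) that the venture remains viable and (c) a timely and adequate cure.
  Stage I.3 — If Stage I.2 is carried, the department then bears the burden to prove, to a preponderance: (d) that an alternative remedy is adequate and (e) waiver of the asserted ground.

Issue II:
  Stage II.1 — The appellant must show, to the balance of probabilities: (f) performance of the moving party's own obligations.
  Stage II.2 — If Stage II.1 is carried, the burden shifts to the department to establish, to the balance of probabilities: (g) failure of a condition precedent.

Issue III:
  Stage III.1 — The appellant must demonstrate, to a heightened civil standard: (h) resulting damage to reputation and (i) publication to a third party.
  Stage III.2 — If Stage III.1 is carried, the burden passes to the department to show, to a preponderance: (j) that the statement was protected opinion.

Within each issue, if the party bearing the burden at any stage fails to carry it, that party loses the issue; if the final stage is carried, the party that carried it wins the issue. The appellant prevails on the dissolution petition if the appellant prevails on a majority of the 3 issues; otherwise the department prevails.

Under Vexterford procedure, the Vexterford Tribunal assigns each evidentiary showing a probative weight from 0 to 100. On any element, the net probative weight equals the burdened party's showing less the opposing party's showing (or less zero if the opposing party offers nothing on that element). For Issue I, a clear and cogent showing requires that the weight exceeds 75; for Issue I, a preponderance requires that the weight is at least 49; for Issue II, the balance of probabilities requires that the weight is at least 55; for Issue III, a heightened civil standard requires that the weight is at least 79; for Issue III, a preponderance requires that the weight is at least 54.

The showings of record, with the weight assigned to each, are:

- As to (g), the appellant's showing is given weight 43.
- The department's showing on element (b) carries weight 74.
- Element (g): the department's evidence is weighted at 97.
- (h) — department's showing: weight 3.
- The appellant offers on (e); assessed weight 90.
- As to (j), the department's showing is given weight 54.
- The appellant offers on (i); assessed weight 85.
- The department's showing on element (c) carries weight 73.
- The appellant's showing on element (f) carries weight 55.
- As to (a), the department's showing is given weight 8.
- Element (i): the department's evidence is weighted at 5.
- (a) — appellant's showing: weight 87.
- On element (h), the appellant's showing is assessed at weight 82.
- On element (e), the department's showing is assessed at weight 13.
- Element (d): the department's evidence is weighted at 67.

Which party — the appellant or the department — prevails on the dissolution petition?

appellant

— Issue I —
Stage I.1 (appellant, a clear and cogent showing, weight exceeds 75): (a) net 87−8=79 > 75 — meets.
  All elements met. The burden passes to the department.
Stage I.2 (department, a clear and cogent showing, weight exceeds 75): (b) 74 ≤ 75 — fails; (c) 73 ≤ 75 — fails.
  Stage I.2 not carried; the department fails its burden.
So the appellant prevails on this issue.
— Issue II —
Stage II.1 (appellant, the balance of probabilities, weight is at least 55): (f) 55 ≥ 55 — meets.
  All elements met. The burden passes to the department.
Stage II.2 (department, the balance of probabilities, weight is at least 55): (g) net 97−43=54 < 55 — fails.
  Not every element is met, so the department fails to carry Stage II.2.
So the appellant prevails on this issue.
— Issue III —
Stage III.1 — burden on appellant; standard: a heightened civil standard (weight is at least 79).
    (h): 82 − 3 = 79 ≥ 79 [met]
    (i): 85 − 5 = 80 ≥ 79 [met]
  All elements met. The burden passes to the department.
Stage III.2 — burden on department; standard: a preponderance (weight is at least 54).
    (j): 54 ≥ 54 [met]
  The department carries the last stage.
All stages carried — the department prevails on this issue.
Per-issue: Issue I → appellant; Issue II → appellant; Issue III → department. The appellant must prevail on a majority of issues; overall, the appellant prevails.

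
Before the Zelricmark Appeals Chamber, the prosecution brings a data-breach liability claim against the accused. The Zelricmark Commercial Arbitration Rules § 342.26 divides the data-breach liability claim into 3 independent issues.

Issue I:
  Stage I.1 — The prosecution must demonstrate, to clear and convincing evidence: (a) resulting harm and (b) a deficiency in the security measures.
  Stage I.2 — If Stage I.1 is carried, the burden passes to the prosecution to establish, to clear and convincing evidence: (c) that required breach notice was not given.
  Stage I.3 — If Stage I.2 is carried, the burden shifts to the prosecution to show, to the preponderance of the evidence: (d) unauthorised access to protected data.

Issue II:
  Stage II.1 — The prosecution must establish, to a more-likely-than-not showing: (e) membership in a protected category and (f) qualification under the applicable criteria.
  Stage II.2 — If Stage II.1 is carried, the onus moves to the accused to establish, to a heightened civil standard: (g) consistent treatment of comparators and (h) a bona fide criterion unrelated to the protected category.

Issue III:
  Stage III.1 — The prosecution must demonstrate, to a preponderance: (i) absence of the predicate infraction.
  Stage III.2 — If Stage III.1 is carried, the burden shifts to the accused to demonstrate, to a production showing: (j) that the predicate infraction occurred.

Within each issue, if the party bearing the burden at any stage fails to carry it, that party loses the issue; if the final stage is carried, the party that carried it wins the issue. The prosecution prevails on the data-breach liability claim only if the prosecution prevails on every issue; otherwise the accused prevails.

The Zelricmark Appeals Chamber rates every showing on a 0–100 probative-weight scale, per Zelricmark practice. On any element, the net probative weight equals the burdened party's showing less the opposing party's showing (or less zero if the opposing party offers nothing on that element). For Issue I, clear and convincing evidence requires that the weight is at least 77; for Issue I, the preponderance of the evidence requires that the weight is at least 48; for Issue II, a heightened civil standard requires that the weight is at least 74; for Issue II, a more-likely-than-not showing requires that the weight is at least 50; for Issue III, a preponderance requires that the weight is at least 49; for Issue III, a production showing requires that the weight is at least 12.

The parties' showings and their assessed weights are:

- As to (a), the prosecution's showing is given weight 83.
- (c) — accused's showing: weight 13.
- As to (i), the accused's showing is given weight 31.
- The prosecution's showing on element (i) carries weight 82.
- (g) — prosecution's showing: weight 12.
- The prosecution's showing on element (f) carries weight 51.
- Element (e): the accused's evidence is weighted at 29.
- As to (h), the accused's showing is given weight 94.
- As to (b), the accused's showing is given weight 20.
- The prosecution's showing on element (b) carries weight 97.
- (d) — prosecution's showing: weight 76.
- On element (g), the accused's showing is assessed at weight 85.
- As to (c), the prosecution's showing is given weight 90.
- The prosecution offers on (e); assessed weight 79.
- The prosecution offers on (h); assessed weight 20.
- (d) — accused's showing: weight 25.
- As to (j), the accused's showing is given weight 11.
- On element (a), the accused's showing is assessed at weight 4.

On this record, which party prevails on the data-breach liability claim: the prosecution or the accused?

— Issue I —
Stage I.1 — burden on prosecution; standard: clear and convincing evidence (weight is at least 77).
    (a): 83 − 4 = 79 ≥ 77 [met]
    (b): 97 − 20 = 77 ≥ 77 [met]
  All elements met. The prosecution retains the burden for Stage I.2.
Stage I.2 — burden on prosecution; standard: clear and convincing evidence (weight is at least 77).
    (c): 90 − 13 = 77 ≥ 77 [met]
  All elements met. The prosecution retains the burden for Stage I.3.
Stage I.3 — burden on prosecution; standard: the preponderance of the evidence (weight is at least 48).
    (d): 76 − 25 = 51 ≥ 48 [met]
  Stage I.3 carried; the final stage is satisfied.
All stages carried — the prosecution prevails on this issue.
— Issue II —
Stage II.1 — burden on prosecution; standard: a more-likely-than-not showing (weight is at least 50).
    (e): 79 − 29 = 50 ≥ 50 [met]
    (f): 51 ≥ 50 [met]
  The prosecution carries Stage II.1; the accused now bears the burden.
Stage II.2 — burden on accused; standard: a heightened civil standard (weight is at least 74).
    (g): 85 − 12 = 73 < 74 [not met]
    (h): 94 − 20 = 74 ≥ 74 [met]
  Stage II.2 not carried; the accused fails its burden.
The analysis ends at Stage II.2; the prosecution prevails on this issue.
— Issue III —
Stage III.1 (prosecution, a preponderance, weight is at least 49): (i) net 82−31=51 ≥ 49 — meets.
  Stage III.1 carried; the burden shifts to the accused.
Stage III.2 (accused, a production showing, weight is at least 12): (j) 11 < 12 — fails.
  The accused does not carry Stage III.2.
The prosecution prevails on this issue.
Per-issue: Issue I → prosecution; Issue II → prosecution; Issue III → prosecution. The prosecution must prevail on every issue; overall, the prosecution prevails.

prosecution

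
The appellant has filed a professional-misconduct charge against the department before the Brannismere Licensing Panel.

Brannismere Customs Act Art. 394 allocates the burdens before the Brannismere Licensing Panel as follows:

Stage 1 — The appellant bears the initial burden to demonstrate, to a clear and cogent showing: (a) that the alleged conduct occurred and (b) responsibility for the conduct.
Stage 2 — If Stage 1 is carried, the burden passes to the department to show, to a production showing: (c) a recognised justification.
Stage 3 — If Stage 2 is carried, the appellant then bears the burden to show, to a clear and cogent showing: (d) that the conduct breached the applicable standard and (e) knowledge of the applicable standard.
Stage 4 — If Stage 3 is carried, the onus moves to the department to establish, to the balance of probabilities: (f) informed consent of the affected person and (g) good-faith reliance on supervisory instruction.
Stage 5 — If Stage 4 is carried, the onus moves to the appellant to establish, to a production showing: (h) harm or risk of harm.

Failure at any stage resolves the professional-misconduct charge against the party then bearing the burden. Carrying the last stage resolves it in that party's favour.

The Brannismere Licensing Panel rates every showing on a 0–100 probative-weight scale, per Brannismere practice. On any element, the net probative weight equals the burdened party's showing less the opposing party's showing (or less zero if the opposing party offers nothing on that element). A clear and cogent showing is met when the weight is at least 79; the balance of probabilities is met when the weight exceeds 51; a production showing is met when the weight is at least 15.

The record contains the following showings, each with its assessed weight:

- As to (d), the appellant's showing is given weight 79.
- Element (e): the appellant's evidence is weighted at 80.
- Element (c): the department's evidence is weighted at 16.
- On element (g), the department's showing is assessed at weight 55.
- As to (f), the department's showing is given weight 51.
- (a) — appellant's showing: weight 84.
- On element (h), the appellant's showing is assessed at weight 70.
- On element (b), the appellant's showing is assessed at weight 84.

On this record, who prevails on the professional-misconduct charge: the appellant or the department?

appellant

At Stage 1 the appellant must meet a clear and cogent showing (weight is at least 79): on (a) the weight is 84, which does reach 79, so (a) meets the standard; on (b) the weight is 84, ≥ 79, so (b) meets the standard.
  Stage 1 carried; the burden shifts to the department.
At Stage 2 the department must meet a production showing (weight is at least 15): on (c) the weight is 16, which does reach 15, so (c) meets the standard.
  Stage 2 is satisfied; the onus moves to the appellant.
At Stage 3 the appellant must meet a clear and cogent showing (weight is at least 79): on (d) the weight is 79, which does reach 79, so (d) meets the standard; on (e) the weight is 80, ≥ 79, so (e) meets the standard.
  Stage 3 is satisfied; the onus moves to the department.
At Stage 4 the department must meet the balance of probabilities (weight exceeds 51): on (f) the weight is 51, which does not exceed 51, so (f) does not meet the standard; on (g) the weight is 55, > 51, so (g) meets the standard.
  Stage 4 not carried; the department fails its burden.
The analysis ends at Stage 4; the appellant prevails.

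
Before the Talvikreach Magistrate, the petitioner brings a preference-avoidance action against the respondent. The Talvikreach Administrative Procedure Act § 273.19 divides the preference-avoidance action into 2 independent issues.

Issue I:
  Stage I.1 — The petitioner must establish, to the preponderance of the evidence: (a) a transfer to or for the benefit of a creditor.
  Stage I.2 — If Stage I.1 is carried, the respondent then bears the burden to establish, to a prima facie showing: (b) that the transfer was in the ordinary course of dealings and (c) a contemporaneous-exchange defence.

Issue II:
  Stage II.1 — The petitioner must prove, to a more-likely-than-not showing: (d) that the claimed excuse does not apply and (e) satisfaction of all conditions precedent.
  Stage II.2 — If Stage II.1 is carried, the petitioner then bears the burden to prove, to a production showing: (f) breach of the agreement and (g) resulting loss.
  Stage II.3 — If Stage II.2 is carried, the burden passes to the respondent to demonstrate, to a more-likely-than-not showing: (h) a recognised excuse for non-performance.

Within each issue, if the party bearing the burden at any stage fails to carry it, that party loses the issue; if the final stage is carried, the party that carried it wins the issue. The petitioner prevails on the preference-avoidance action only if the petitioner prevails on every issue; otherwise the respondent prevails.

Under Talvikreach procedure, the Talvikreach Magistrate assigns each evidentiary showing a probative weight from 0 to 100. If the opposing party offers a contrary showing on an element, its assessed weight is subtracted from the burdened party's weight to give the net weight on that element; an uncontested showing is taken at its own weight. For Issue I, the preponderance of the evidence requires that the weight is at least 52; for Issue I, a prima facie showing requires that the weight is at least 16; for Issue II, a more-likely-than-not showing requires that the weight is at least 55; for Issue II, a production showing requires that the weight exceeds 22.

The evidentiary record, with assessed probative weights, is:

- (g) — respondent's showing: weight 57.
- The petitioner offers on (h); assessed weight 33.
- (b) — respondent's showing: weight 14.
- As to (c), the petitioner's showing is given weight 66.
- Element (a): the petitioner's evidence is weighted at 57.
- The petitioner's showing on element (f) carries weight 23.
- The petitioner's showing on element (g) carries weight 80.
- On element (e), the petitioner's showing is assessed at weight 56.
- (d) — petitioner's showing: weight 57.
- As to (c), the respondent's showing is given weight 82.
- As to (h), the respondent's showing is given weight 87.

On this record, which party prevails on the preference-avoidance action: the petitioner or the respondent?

petitioner

— Issue I —
At Stage I.1 the petitioner must meet the preponderance of the evidence (weight is at least 52): on (a) the weight is 57, which does reach 52, so (a) meets the standard.
  The petitioner carries Stage I.1; the respondent now bears the burden.
At Stage I.2 the respondent must meet a prima facie showing (weight is at least 16): on (b) the weight is 14, < 16, so (b) does not meet the standard; on (c) the weight is 82 less the opposing 66 gives net 16, which does reach 16, so (c) meets the standard.
  The respondent does not carry Stage I.2.
So the petitioner prevails on this issue.
— Issue II —
Stage II.1 (petitioner, a more-likely-than-not showing, weight is at least 55): (d) 57 ≥ 55 — meets; (e) 56 ≥ 55 — meets.
  Stage II.1 carried; the burden remains with the petitioner.
Stage II.2 (petitioner, a production showing, weight exceeds 22): (f) 23 > 22 — meets; (g) net 80−57=23 > 22 — meets.
  Stage II.2 carried; the burden shifts to the respondent.
Stage II.3 (respondent, a more-likely-than-not showing, weight is at least 55): (h) net 87−33=54 < 55 — fails.
  The respondent does not carry Stage II.3.
The analysis ends at Stage II.3; the petitioner prevails on this issue.
Per-issue: Issue I → petitioner; Issue II → petitioner. The petitioner must prevail on every issue; overall, the petitioner prevails.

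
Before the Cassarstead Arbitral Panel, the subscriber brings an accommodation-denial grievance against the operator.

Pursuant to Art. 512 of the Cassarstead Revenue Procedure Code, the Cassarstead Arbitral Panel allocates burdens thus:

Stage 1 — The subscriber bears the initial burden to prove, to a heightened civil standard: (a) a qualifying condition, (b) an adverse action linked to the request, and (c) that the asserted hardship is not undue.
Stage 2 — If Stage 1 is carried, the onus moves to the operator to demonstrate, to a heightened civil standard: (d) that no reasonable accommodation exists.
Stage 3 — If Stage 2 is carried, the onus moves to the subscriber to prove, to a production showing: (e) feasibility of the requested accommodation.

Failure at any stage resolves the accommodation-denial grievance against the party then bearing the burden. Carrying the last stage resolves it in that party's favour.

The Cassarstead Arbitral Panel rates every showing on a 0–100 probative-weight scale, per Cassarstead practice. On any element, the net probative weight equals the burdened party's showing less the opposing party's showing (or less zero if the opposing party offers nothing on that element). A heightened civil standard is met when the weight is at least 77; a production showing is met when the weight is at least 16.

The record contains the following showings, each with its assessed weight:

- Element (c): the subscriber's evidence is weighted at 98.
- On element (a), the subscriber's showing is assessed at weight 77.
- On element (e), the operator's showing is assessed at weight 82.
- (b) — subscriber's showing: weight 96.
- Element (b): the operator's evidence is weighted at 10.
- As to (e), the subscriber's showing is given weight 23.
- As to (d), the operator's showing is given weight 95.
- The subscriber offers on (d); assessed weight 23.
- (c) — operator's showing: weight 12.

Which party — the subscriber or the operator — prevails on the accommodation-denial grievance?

subscriber

Stage 1 (subscriber, a heightened civil standard, weight is at least 77): (a) 77 ≥ 77 — meets; (b) net 96−10=86 ≥ 77 — meets; (c) net 98−12=86 ≥ 77 — meets.
  The subscriber carries Stage 1; the operator now bears the burden.
Stage 2 (operator, a heightened civil standard, weight is at least 77): (d) net 95−23=72 < 77 — fails.
  Not every element is met, so the operator fails to carry Stage 2.
So the subscriber prevails.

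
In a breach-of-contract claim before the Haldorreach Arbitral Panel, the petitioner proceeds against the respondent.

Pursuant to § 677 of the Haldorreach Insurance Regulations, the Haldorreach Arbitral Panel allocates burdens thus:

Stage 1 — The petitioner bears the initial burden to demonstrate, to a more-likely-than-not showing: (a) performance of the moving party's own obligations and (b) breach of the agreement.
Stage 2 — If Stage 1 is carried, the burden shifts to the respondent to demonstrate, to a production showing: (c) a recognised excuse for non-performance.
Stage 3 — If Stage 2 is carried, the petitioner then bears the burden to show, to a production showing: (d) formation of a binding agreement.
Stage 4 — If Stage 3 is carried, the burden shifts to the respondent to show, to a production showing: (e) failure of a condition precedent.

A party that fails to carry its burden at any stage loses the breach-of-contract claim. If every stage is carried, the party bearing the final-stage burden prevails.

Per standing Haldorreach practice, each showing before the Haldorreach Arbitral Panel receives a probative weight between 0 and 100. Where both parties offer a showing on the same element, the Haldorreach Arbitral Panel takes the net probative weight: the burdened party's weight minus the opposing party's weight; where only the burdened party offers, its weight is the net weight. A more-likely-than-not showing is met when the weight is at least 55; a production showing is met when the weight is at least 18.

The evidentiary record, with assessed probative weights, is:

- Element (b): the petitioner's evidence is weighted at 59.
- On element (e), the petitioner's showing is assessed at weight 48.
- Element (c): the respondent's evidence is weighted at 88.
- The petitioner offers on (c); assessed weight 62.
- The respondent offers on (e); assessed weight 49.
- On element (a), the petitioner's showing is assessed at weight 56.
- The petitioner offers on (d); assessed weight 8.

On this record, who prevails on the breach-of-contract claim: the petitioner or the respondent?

Stage 1 (petitioner, a more-likely-than-not showing, weight is at least 55): (a) 56 ≥ 55 — meets; (b) 59 ≥ 55 — meets.
  The petitioner carries Stage 1; the respondent now bears the burden.
Stage 2 (respondent, a production showing, weight is at least 18): (c) net 88−62=26 ≥ 18 — meets.
  The respondent carries Stage 2; the petitioner now bears the burden.
Stage 3 (petitioner, a production showing, weight is at least 18): (d) 8 < 18 — fails.
  Not every element is met, so the petitioner fails to carry Stage 3.
So the respondent prevails.

respondent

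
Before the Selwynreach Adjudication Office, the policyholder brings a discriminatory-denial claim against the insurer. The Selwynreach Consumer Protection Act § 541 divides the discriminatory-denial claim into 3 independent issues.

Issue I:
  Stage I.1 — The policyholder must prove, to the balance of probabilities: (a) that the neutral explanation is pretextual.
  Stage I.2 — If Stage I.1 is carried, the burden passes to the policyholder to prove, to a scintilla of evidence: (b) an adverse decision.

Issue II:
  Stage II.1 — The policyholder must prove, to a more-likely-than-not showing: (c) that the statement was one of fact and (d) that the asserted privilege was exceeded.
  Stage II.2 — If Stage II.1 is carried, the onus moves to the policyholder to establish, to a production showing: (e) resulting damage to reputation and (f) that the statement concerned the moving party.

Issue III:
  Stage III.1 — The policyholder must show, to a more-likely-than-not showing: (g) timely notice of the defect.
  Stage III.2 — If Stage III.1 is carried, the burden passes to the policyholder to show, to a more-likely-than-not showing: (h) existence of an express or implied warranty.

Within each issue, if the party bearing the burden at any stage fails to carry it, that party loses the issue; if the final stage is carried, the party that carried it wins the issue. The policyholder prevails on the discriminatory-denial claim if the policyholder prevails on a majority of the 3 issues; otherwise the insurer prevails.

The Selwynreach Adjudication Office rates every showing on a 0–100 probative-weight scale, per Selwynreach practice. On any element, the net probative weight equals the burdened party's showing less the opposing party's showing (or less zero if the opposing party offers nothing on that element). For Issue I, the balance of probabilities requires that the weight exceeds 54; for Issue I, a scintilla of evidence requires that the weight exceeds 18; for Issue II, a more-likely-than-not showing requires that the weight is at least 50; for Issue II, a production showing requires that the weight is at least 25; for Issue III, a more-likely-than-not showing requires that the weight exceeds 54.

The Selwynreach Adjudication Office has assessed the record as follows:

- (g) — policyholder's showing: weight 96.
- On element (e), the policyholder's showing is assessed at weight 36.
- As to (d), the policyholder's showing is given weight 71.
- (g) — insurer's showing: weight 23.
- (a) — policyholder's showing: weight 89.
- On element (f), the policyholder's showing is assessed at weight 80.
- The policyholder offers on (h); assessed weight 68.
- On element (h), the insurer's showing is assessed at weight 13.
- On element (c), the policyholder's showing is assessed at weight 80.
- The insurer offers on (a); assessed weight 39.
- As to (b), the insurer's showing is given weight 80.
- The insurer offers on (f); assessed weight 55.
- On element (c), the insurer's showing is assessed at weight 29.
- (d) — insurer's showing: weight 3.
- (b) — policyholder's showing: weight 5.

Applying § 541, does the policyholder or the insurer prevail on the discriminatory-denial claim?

— Issue I —
Stage I.1 (policyholder, the balance of probabilities, weight exceeds 54): (a) net 89−39=50 ≤ 54 — fails.
  Stage I.1 not carried; the policyholder fails its burden.
So the insurer prevails on this issue.
— Issue II —
Stage II.1 — burden on policyholder; standard: a more-likely-than-not showing (weight is at least 50).
    (c): 80 − 29 = 51 ≥ 50 [met]
    (d): 71 − 3 = 68 ≥ 50 [met]
  All elements met. The policyholder retains the burden for Stage II.2.
Stage II.2 — burden on policyholder; standard: a production showing (weight is at least 25).
    (e): 36 ≥ 25 [met]
    (f): 80 − 55 = 25 ≥ 25 [met]
  Stage II.2 carried; the final stage is satisfied.
All stages carried — the policyholder prevails on this issue.
— Issue III —
Stage III.1 — burden on policyholder; standard: a more-likely-than-not showing (weight exceeds 54).
    (g): 96 − 23 = 73 > 54 [met]
  Stage III.1 carried; the burden remains with the policyholder.
Stage III.2 — burden on policyholder; standard: a more-likely-than-not showing (weight exceeds 54).
    (h): 68 − 13 = 55 > 54 [met]
  Stage III.2 carried; the final stage is satisfied.
With every stage satisfied, the policyholder prevails on this issue.
Per-issue: Issue I → insurer; Issue II → policyholder; Issue III → policyholder. The policyholder must prevail on a majority of issues; overall, the policyholder prevails.

policyholder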